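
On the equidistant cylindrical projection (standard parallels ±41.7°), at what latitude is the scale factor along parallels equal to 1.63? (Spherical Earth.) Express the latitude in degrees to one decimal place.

62.7°

The equidistant cylindrical projection with φ₀ = 41.7° has h = 1 (meridians true) and k = cos φ₀ / cos φ along parallels.
k = cos φ₀ / cos φ = 1.63  ⇒  cos φ = cos 41.7° / 1.63 = 0.4581.
φ = arccos(0.4581) ≈ 62.7°.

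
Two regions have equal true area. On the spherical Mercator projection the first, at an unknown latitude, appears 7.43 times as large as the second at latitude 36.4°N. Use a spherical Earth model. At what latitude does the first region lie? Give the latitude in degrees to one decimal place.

On Mercator, (apparent₁)/(apparent₂) = sec²φ₁ / sec²φ₂ when true areas are equal.
cos²φ₂ / cos²φ₁ = 7.43  ⇒  cos φ₁ = cos 36.4° / √7.43 = 0.8049/2.726 = 0.2953.
φ₁ = arccos(0.2953) ≈ 72.8°.

72.8°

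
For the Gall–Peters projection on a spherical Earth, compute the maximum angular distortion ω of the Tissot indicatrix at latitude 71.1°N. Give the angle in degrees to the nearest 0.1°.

The Gall–Peters projection is cylindrical equal-area with φ₀ = 45°. Cylindrical equal-area (φ₀ = 45°): h = cos φ / cos 45° along meridians, k = cos 45° / cos φ along parallels; h·k = 1.
At 71.1°: h = 0.4581, k = 2.183; principal scales a = 2.183, b = 0.4581.
sin(ω/2) = (a − b)/(a + b) = 1.725/2.641 = 0.6531, so ω = 2 arcsin(0.6531) ≈ 81.6°.

81.6°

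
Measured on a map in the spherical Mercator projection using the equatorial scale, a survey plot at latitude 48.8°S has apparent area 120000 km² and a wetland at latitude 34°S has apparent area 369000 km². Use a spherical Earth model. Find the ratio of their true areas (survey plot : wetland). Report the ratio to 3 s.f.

Since Mercator area scale is 1/cos²φ, the true area equals the apparent area multiplied by cos²φ.
True area of survey plot: 120000 × cos²(48.8°) = 120000 × 0.4339 = 52060 km².
True area of wetland: 369000 × cos²(34°) = 369000 × 0.6873 = 253600 km².
Ratio = 52060 / 253600 ≈ 0.205.

0.205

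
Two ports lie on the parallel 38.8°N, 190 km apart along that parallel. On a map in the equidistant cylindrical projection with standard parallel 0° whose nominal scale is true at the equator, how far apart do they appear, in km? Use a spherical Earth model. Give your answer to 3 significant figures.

244 km

In the plate carrée (x = Rλ, y = Rφ), meridians are true-scale (h = 1) and parallels are stretched by k = sec φ.
Along the parallel, k = sec 38.8° = 1/0.7793 = 1.283.
Map distance = 190 × 1.283 ≈ 244 km.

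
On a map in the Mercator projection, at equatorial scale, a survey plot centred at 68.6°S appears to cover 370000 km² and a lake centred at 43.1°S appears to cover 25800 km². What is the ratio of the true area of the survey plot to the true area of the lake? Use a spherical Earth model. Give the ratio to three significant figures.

3.58

Mercator's areal exaggeration is sec²φ; hence true area = (apparent area) · cos²φ.
True area of survey plot: 370000 × cos²(68.6°) = 370000 × 0.1331 = 49260 km².
True area of lake: 25800 × cos²(43.1°) = 25800 × 0.5331 = 13750 km².
Ratio = 49260 / 13750 ≈ 3.58.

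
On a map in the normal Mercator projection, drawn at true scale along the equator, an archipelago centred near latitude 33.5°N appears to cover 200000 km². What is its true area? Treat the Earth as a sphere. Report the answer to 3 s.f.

139000 km²

The Mercator projection is conformal; its linear scale factor is the same in every direction and equals sec φ = 1/cos φ.
Areal scale = k² = sec²φ = 1/cos²(33.5°) = 1/0.8339² = 1.438.
True area = apparent / (areal scale) = 200000 / 1.438 ≈ 139000 km².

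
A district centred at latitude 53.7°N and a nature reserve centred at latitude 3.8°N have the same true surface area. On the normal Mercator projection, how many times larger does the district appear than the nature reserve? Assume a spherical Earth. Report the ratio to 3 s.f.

On Mercator, area is exaggerated by sec²φ = 1/cos²φ.
At 53.7°: sec²(53.7°) = 1/0.5920² = 2.853.
At 3.8°: sec²(3.8°) = 1/0.9978² = 1.004.
Ratio = 2.853/1.004 = cos²(3.8°)/cos²(53.7°) ≈ 2.84.

2.84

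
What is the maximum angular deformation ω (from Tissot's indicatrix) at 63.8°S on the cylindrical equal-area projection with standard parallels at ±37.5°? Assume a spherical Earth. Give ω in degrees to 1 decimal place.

A cylindrical equal-area projection with standard parallel φ₀ has meridian scale h = cos φ / cos φ₀ and parallel scale k = cos φ₀ / cos φ (so areas are preserved, h·k = 1).
At 63.8°: h = 0.5565, k = 1.797; principal scales a = 1.797, b = 0.5565.
sin(ω/2) = (a − b)/(a + b) = 1.240/2.353 = 0.5271, so ω = 2 arcsin(0.5271) ≈ 63.6°.

63.6°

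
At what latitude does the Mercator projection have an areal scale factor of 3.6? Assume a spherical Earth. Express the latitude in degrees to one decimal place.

Mercator areal scale is sec²φ.
sec²φ = 3.6  ⇒  cos²φ = 0.2778  ⇒  cos φ = 0.5270.
φ = arccos(0.5270) ≈ 58.2°.

58.2°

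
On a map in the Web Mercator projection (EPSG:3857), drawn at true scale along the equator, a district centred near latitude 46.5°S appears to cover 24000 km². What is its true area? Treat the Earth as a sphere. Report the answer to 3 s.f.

11400 km²

The Mercator projection is conformal; its linear scale factor is the same in every direction and equals sec φ = 1/cos φ.
Areal scale = k² = sec²φ = 1/cos²(46.5°) = 1/0.6884² = 2.110.
True area = apparent / (areal scale) = 24000 / 2.110 ≈ 11400 km².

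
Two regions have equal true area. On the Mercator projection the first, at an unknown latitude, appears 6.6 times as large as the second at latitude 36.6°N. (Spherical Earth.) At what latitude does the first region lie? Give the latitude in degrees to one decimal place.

71.8°

Mercator areal scale is sec²φ, so apparent-area ratio = sec²φ₁ / sec²φ₂ = cos²φ₂ / cos²φ₁.
cos²φ₂ / cos²φ₁ = 6.6  ⇒  cos φ₁ = cos 36.6° / √6.6 = 0.8028/2.569 = 0.3125.
φ₁ = arccos(0.3125) ≈ 71.8°.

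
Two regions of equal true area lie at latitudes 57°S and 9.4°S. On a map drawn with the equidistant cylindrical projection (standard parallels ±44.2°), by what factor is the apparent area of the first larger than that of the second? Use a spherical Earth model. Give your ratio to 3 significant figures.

1.81

The equidistant cylindrical projection with φ₀ = 44.2° has h = 1 (meridians true) and k = cos φ₀ / cos φ along parallels.
Areal scale at 57°: h·k = 1.000 × 1.316 = 1.316.
Areal scale at 9.4°: h·k = 1.000 × 0.7267 = 0.7267.
Ratio = 1.316/0.7267 ≈ 1.81.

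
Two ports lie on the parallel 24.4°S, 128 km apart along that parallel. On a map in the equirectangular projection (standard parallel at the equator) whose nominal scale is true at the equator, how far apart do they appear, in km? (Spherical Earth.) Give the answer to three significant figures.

For the equirectangular projection with φ₀ = 0 (plate carrée), h = 1 along meridians and k = sec φ along parallels.
Along the parallel, k = sec 24.4° = 1/0.9107 = 1.098.
Map distance = 128 × 1.098 ≈ 141 km.

141 km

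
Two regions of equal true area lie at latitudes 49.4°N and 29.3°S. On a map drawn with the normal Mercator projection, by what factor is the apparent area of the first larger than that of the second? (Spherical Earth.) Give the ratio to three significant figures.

1.80

Mercator areal scale is sec²φ.
At 49.4°: sec²(49.4°) = 1/0.6508² = 2.361.
At 29.3°: sec²(29.3°) = 1/0.8721² = 1.315.
Ratio = 2.361/1.315 = cos²(29.3°)/cos²(49.4°) ≈ 1.80.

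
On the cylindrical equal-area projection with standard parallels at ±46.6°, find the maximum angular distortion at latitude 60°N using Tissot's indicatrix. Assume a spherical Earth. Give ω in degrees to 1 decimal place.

35.8°

A cylindrical equal-area projection with standard parallel φ₀ has meridian scale h = cos φ / cos φ₀ and parallel scale k = cos φ₀ / cos φ (so areas are preserved, h·k = 1).
At 60°: h = 0.7277, k = 1.374; principal scales a = 1.374, b = 0.7277.
sin(ω/2) = (a − b)/(a + b) = 0.6465/2.102 = 0.3076, so ω = 2 arcsin(0.3076) ≈ 35.8°.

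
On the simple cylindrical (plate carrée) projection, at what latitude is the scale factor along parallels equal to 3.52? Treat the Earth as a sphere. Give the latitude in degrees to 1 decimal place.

Plate carrée: h = 1, k = sec φ along parallels.
sec φ = 3.52  ⇒  cos φ = 0.2841  ⇒  φ ≈ 73.5°.

73.5°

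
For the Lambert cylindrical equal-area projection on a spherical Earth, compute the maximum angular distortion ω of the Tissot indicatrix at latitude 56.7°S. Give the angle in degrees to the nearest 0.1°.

The Lambert cylindrical equal-area projection is the cylindrical equal-area projection with its standard parallel at the equator (φ₀ = 0). A cylindrical equal-area projection with standard parallel φ₀ has meridian scale h = cos φ / cos φ₀ and parallel scale k = cos φ₀ / cos φ (so areas are preserved, h·k = 1).
At 56.7°: h = 0.5490, k = 1.821; principal scales a = 1.821, b = 0.5490.
sin(ω/2) = (a − b)/(a + b) = 1.272/2.370 = 0.5368, so ω = 2 arcsin(0.5368) ≈ 64.9°.

64.9°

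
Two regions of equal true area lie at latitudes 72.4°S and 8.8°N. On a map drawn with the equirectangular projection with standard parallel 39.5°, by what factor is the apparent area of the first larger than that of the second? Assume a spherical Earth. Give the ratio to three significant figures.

The equidistant cylindrical projection with φ₀ = 39.5° has h = 1 (meridians true) and k = cos φ₀ / cos φ along parallels.
Areal scale at 72.4°: h·k = 1.000 × 2.552 = 2.552.
Areal scale at 8.8°: h·k = 1.000 × 0.7808 = 0.7808.
Ratio = 2.552/0.7808 ≈ 3.27.

3.27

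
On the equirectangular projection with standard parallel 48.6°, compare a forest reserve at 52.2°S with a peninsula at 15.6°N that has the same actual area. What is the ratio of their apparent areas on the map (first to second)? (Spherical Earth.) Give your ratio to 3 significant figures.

1.57

In the equirectangular projection with standard parallel φ₀ = 48.6° (x = Rλ cos φ₀, y = Rφ), meridians are true-scale (h = 1) and the parallel scale is k = cos φ₀ / cos φ.
Areal scale at 52.2°: h·k = 1.000 × 1.079 = 1.079.
Areal scale at 15.6°: h·k = 1.000 × 0.6866 = 0.6866.
Ratio = 1.079/0.6866 ≈ 1.57.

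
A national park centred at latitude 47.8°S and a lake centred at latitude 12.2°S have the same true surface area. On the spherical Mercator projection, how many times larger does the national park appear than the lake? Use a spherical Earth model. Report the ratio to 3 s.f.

On Mercator, area is exaggerated by sec²φ = 1/cos²φ.
At 47.8°: sec²(47.8°) = 1/0.6717² = 2.216.
At 12.2°: sec²(12.2°) = 1/0.9774² = 1.047.
Ratio = 2.216/1.047 = cos²(12.2°)/cos²(47.8°) ≈ 2.12.

2.12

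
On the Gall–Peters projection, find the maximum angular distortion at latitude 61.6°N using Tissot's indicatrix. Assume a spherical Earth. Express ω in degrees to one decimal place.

44.3°

The Gall–Peters projection is cylindrical equal-area with φ₀ = 45°. For cylindrical equal-area with standard parallel φ₀, h = cos φ / cos φ₀ and k = cos φ₀ / cos φ, so h·k = 1.
At 61.6°: h = 0.6726, k = 1.487; principal scales a = 1.487, b = 0.6726.
sin(ω/2) = (a − b)/(a + b) = 0.8141/2.159 = 0.3770, so ω = 2 arcsin(0.3770) ≈ 44.3°.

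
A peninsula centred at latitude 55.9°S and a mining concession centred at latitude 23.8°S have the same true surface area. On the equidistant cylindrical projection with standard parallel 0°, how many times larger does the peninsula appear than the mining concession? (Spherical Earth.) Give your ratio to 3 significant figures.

Plate carrée maps x = Rλ, y = Rφ. The meridian scale is h = 1 and the parallel scale is k = 1/cos φ = sec φ.
Areal scale at 55.9°: h·k = 1.000 × 1.784 = 1.784.
Areal scale at 23.8°: h·k = 1.000 × 1.093 = 1.093.
Ratio = 1.784/1.093 ≈ 1.63.

1.63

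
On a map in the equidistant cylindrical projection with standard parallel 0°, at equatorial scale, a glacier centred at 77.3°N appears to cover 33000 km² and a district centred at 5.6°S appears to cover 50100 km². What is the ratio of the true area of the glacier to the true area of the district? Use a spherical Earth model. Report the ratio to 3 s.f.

0.146

On the plate carrée, areal scale = h·k = 1 × sec φ, so true area = apparent × cos φ.
True area of glacier: 33000 × cos(77.3°) = 33000 × 0.2198 = 7255 km².
True area of district: 50100 × cos(5.6°) = 50100 × 0.9952 = 49860 km².
Ratio = 7255 / 49860 ≈ 0.146.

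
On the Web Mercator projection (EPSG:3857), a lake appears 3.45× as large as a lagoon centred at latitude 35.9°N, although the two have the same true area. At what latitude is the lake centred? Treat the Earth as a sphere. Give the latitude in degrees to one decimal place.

64.1°

Mercator areal scale is sec²φ, so apparent-area ratio = sec²φ₁ / sec²φ₂ = cos²φ₂ / cos²φ₁.
cos²φ₂ / cos²φ₁ = 3.45  ⇒  cos φ₁ = cos 35.9° / √3.45 = 0.8100/1.857 = 0.4361.
φ₁ = arccos(0.4361) ≈ 64.1°.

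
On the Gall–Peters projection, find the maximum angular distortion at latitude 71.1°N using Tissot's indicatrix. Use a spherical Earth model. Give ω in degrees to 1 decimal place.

81.6°

Gall–Peters is a cylindrical equal-area projection with standard parallels at ±45°. A cylindrical equal-area projection with standard parallel φ₀ has meridian scale h = cos φ / cos φ₀ and parallel scale k = cos φ₀ / cos φ (so areas are preserved, h·k = 1).
At 71.1°: h = 0.4581, k = 2.183; principal scales a = 2.183, b = 0.4581.
sin(ω/2) = (a − b)/(a + b) = 1.725/2.641 = 0.6531, so ω = 2 arcsin(0.6531) ≈ 81.6°.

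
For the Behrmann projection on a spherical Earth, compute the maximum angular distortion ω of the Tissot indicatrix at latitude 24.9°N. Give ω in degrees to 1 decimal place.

Behrmann is a cylindrical equal-area projection with standard parallels at ±30°. For cylindrical equal-area with standard parallel φ₀, h = cos φ / cos φ₀ and k = cos φ₀ / cos φ, so h·k = 1.
At 24.9°: h = 1.047, k = 0.9548; principal scales a = 1.047, b = 0.9548.
sin(ω/2) = (a − b)/(a + b) = 0.09259/2.002 = 0.04624, so ω = 2 arcsin(0.04624) ≈ 5.3°.

5.3°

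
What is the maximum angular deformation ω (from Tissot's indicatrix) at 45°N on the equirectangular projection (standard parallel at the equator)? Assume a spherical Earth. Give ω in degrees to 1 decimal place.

In the plate carrée (x = Rλ, y = Rφ), meridians are true-scale (h = 1) and parallels are stretched by k = sec φ.
At 45°: h = 1.000, k = 1.414; principal scales a = 1.414, b = 1.000.
sin(ω/2) = (a − b)/(a + b) = 0.4142/2.414 = 0.1716, so ω = 2 arcsin(0.1716) ≈ 19.8°.

19.8°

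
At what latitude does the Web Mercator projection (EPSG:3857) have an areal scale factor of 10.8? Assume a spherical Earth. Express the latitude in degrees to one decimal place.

Mercator areal scale is sec²φ.
sec²φ = 10.8  ⇒  cos²φ = 0.09259  ⇒  cos φ = 0.3043.
φ = arccos(0.3043) ≈ 72.3°.

72.3°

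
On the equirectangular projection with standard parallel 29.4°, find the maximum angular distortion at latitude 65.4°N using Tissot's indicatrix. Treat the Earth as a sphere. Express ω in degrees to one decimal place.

41.4°

With standard parallel φ₀ = 29.4°, the equirectangular projection gives x = Rλ cos φ₀, y = Rφ, so h = 1 and k = cos 29.4° / cos φ.
At 65.4°: h = 1.000, k = 2.093; principal scales a = 2.093, b = 1.000.
sin(ω/2) = (a − b)/(a + b) = 1.093/3.093 = 0.3533, so ω = 2 arcsin(0.3533) ≈ 41.4°.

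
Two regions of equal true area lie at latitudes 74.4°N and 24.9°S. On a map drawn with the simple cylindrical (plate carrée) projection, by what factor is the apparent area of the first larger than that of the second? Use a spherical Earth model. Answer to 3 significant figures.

3.37

In the plate carrée (x = Rλ, y = Rφ), meridians are true-scale (h = 1) and parallels are stretched by k = sec φ.
Areal scale at 74.4°: h·k = 1.000 × 3.719 = 3.719.
Areal scale at 24.9°: h·k = 1.000 × 1.102 = 1.102.
Ratio = 3.719/1.102 ≈ 3.37.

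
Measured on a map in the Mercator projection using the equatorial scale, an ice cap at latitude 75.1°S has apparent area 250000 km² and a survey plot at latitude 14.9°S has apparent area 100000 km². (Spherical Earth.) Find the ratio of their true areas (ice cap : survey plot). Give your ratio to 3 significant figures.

0.177

Mercator's areal exaggeration is sec²φ; hence true area = (apparent area) · cos²φ.
True area of ice cap: 250000 × cos²(75.1°) = 250000 × 0.06612 = 16530 km².
True area of survey plot: 100000 × cos²(14.9°) = 100000 × 0.9339 = 93390 km².
Ratio = 16530 / 93390 ≈ 0.177.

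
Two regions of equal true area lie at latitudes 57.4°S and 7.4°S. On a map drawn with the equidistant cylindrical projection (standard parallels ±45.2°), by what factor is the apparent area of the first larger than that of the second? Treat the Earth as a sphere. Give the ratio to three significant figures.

The equidistant cylindrical projection with φ₀ = 45.2° has h = 1 (meridians true) and k = cos φ₀ / cos φ along parallels.
Areal scale at 57.4°: h·k = 1.000 × 1.308 = 1.308.
Areal scale at 7.4°: h·k = 1.000 × 0.7106 = 0.7106.
Ratio = 1.308/0.7106 ≈ 1.84.

1.84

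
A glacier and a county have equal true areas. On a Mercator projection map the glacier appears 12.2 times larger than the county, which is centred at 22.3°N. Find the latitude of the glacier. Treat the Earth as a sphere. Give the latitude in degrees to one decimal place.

74.6°

Mercator areal scale is sec²φ, so apparent-area ratio = sec²φ₁ / sec²φ₂ = cos²φ₂ / cos²φ₁.
cos²φ₂ / cos²φ₁ = 12.2  ⇒  cos φ₁ = cos 22.3° / √12.2 = 0.9252/3.493 = 0.2649.
φ₁ = arccos(0.2649) ≈ 74.6°.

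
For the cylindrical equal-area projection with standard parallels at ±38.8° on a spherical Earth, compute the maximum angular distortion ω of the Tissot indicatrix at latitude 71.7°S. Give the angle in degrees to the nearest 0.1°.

For cylindrical equal-area with standard parallel φ₀, h = cos φ / cos φ₀ and k = cos φ₀ / cos φ, so h·k = 1.
At 71.7°: h = 0.4029, k = 2.482; principal scales a = 2.482, b = 0.4029.
sin(ω/2) = (a − b)/(a + b) = 2.079/2.885 = 0.7207, so ω = 2 arcsin(0.7207) ≈ 92.2°.

92.2°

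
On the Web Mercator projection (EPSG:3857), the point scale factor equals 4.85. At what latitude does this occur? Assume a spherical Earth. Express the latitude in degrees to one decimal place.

Mercator scale is k = sec φ = 1/cos φ.
1/cos φ = 4.85  ⇒  cos φ = 0.2062  ⇒  φ = arccos(0.2062) ≈ 78.1°.

78.1°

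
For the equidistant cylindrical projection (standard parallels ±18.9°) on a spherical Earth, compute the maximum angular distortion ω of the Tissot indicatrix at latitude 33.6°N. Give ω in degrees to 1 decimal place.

With standard parallel φ₀ = 18.9°, the equirectangular projection gives x = Rλ cos φ₀, y = Rφ, so h = 1 and k = cos 18.9° / cos φ.
At 33.6°: h = 1.000, k = 1.136; principal scales a = 1.136, b = 1.000.
sin(ω/2) = (a − b)/(a + b) = 0.1359/2.136 = 0.06361, so ω = 2 arcsin(0.06361) ≈ 7.3°.

7.3°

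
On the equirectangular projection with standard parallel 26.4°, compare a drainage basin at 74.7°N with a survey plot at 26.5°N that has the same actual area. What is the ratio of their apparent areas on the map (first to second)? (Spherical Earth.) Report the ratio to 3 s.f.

3.39

The equidistant cylindrical projection with φ₀ = 26.4° has h = 1 (meridians true) and k = cos φ₀ / cos φ along parallels.
Areal scale at 74.7°: h·k = 1.000 × 3.394 = 3.394.
Areal scale at 26.5°: h·k = 1.000 × 1.001 = 1.001.
Ratio = 3.394/1.001 ≈ 3.39.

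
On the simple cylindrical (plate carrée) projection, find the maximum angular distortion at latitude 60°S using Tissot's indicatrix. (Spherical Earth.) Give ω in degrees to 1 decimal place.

38.9°

Plate carrée maps x = Rλ, y = Rφ. The meridian scale is h = 1 and the parallel scale is k = 1/cos φ = sec φ.
At 60°: h = 1.000, k = 2.000; principal scales a = 2.000, b = 1.000.
sin(ω/2) = (a − b)/(a + b) = 1.0000/3.000 = 0.3333, so ω = 2 arcsin(0.3333) ≈ 38.9°.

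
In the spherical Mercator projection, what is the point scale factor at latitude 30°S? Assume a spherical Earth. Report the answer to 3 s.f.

The Mercator projection is conformal; its linear scale factor is the same in every direction and equals sec φ = 1/cos φ.
k = 1/cos 30° = 1/0.8660 = 1.155.

1.15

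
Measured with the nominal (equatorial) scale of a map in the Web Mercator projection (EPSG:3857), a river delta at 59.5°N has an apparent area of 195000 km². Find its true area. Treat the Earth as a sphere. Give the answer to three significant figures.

Mercator is conformal, so the point scale is isotropic: h = k = sec φ = 1/cos φ.
Areal scale = k² = sec²φ = 1/cos²(59.5°) = 1/0.5075² = 3.882.
True area = apparent / (areal scale) = 195000 / 3.882 ≈ 50200 km².

50200 km²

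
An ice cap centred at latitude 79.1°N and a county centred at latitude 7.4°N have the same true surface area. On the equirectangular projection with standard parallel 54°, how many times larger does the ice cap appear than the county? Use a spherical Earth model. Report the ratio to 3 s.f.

5.24

In the equirectangular projection with standard parallel φ₀ = 54° (x = Rλ cos φ₀, y = Rφ), meridians are true-scale (h = 1) and the parallel scale is k = cos φ₀ / cos φ.
Areal scale at 79.1°: h·k = 1.000 × 3.108 = 3.108.
Areal scale at 7.4°: h·k = 1.000 × 0.5927 = 0.5927.
Ratio = 3.108/0.5927 ≈ 5.24.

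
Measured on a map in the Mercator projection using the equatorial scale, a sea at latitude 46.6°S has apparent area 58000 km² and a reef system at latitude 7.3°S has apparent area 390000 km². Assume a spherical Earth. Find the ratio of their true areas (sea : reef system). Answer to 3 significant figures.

Since Mercator area scale is 1/cos²φ, the true area equals the apparent area multiplied by cos²φ.
True area of sea: 58000 × cos²(46.6°) = 58000 × 0.4721 = 27380 km².
True area of reef system: 390000 × cos²(7.3°) = 390000 × 0.9839 = 383700 km².
Ratio = 27380 / 383700 ≈ 0.0714.

0.0714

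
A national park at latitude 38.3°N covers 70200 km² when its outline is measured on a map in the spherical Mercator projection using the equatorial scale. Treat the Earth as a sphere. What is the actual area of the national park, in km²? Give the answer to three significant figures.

43200 km²

The Mercator projection is conformal; its linear scale factor is the same in every direction and equals sec φ = 1/cos φ.
Areal scale = k² = sec²φ = 1/cos²(38.3°) = 1/0.7848² = 1.624.
True area = apparent / (areal scale) = 70200 / 1.624 ≈ 43200 km².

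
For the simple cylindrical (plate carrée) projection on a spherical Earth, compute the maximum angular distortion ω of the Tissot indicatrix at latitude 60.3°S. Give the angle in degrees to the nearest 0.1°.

39.4°

Plate carrée maps x = Rλ, y = Rφ. The meridian scale is h = 1 and the parallel scale is k = 1/cos φ = sec φ.
At 60.3°: h = 1.000, k = 2.018; principal scales a = 2.018, b = 1.000.
sin(ω/2) = (a − b)/(a + b) = 1.018/3.018 = 0.3374, so ω = 2 arcsin(0.3374) ≈ 39.4°.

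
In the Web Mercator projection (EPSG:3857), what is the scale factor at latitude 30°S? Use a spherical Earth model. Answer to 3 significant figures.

Mercator is conformal, so the point scale is isotropic: h = k = sec φ = 1/cos φ.
k = 1/cos 30° = 1/0.8660 = 1.155.

1.15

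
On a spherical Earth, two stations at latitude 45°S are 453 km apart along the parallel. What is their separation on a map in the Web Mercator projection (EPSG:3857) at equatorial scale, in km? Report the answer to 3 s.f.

Mercator is conformal, so the point scale is isotropic: h = k = sec φ = 1/cos φ.
Along the parallel, k = sec 45° = 1/0.7071 = 1.414.
Map distance = 453 × 1.414 ≈ 641 km.

641 km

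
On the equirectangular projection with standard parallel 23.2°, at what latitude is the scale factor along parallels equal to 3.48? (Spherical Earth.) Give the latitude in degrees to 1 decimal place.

74.7°

With standard parallel φ₀ = 23.2°, the equirectangular projection gives x = Rλ cos φ₀, y = Rφ, so h = 1 and k = cos 23.2° / cos φ.
k = cos φ₀ / cos φ = 3.48  ⇒  cos φ = cos 23.2° / 3.48 = 0.2641.
φ = arccos(0.2641) ≈ 74.7°.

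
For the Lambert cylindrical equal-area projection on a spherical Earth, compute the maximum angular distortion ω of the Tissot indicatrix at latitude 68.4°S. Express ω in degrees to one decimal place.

The Lambert cylindrical equal-area projection is the cylindrical equal-area projection with its standard parallel at the equator (φ₀ = 0). For cylindrical equal-area with standard parallel φ₀, h = cos φ / cos φ₀ and k = cos φ₀ / cos φ, so h·k = 1.
At 68.4°: h = 0.3681, k = 2.716; principal scales a = 2.716, b = 0.3681.
sin(ω/2) = (a − b)/(a + b) = 2.348/3.085 = 0.7613, so ω = 2 arcsin(0.7613) ≈ 99.2°.

99.2°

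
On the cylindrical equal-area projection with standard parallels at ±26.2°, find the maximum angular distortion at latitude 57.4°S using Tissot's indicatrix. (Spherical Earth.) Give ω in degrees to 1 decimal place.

For cylindrical equal-area with standard parallel φ₀, h = cos φ / cos φ₀ and k = cos φ₀ / cos φ, so h·k = 1.
At 57.4°: h = 0.6005, k = 1.665; principal scales a = 1.665, b = 0.6005.
sin(ω/2) = (a − b)/(a + b) = 1.065/2.266 = 0.4700, so ω = 2 arcsin(0.4700) ≈ 56.1°.

56.1°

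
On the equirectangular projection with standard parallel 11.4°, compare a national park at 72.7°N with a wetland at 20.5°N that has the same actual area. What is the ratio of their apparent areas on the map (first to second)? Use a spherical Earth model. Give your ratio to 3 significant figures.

The equidistant cylindrical projection with φ₀ = 11.4° has h = 1 (meridians true) and k = cos φ₀ / cos φ along parallels.
Areal scale at 72.7°: h·k = 1.000 × 3.296 = 3.296.
Areal scale at 20.5°: h·k = 1.000 × 1.047 = 1.047.
Ratio = 3.296/1.047 ≈ 3.15.

3.15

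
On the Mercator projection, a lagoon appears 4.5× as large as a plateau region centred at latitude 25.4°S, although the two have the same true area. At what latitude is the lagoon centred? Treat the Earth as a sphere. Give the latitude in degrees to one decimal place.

For equal true areas on Mercator, apparent areas scale as sec²φ, so the ratio is cos²φ₂ / cos²φ₁.
cos²φ₂ / cos²φ₁ = 4.5  ⇒  cos φ₁ = cos 25.4° / √4.5 = 0.9033/2.121 = 0.4258.
φ₁ = arccos(0.4258) ≈ 64.8°.

64.8°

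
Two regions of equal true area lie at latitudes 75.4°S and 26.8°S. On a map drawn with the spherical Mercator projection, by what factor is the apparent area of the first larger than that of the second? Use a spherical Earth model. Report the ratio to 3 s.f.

12.5

Mercator areal scale is sec²φ.
At 75.4°: sec²(75.4°) = 1/0.2521² = 15.74.
At 26.8°: sec²(26.8°) = 1/0.8926² = 1.255.
Ratio = 15.74/1.255 = cos²(26.8°)/cos²(75.4°) ≈ 12.5.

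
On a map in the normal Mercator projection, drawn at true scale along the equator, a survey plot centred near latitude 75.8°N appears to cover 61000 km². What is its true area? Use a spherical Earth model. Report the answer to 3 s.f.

Mercator is conformal, so the point scale is isotropic: h = k = sec φ = 1/cos φ.
Areal scale = k² = sec²φ = 1/cos²(75.8°) = 1/0.2453² = 16.62.
True area = apparent / (areal scale) = 61000 / 16.62 ≈ 3670 km².

3670 km²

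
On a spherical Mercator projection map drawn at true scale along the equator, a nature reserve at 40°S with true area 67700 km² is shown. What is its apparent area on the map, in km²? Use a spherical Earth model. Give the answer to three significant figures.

The Mercator projection is conformal; its linear scale factor is the same in every direction and equals sec φ = 1/cos φ.
Areal scale = k² = sec²φ = 1/cos²(40°) = 1/0.7660² = 1.704.
Apparent area = 67700 × 1.704 ≈ 115000 km².

115000 km²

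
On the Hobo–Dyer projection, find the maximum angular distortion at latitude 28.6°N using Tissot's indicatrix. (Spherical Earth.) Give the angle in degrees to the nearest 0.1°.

Hobo–Dyer is a cylindrical equal-area projection with standard parallels at ±37.5°. For cylindrical equal-area with standard parallel φ₀, h = cos φ / cos φ₀ and k = cos φ₀ / cos φ, so h·k = 1.
At 28.6°: h = 1.107, k = 0.9036; principal scales a = 1.107, b = 0.9036.
sin(ω/2) = (a − b)/(a + b) = 0.2031/2.010 = 0.1010, so ω = 2 arcsin(0.1010) ≈ 11.6°.

11.6°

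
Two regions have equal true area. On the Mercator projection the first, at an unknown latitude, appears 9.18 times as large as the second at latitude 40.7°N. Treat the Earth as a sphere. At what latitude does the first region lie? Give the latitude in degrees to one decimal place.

75.5°

On Mercator, (apparent₁)/(apparent₂) = sec²φ₁ / sec²φ₂ when true areas are equal.
cos²φ₂ / cos²φ₁ = 9.18  ⇒  cos φ₁ = cos 40.7° / √9.18 = 0.7581/3.030 = 0.2502.
φ₁ = arccos(0.2502) ≈ 75.5°.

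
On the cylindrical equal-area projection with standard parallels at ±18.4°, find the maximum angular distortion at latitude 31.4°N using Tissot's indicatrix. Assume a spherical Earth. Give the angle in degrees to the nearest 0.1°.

12.1°

Cylindrical equal-area (φ₀ = 18.4°): h = cos φ / cos 18.4° along meridians, k = cos 18.4° / cos φ along parallels; h·k = 1.
At 31.4°: h = 0.8995, k = 1.112; principal scales a = 1.112, b = 0.8995.
sin(ω/2) = (a − b)/(a + b) = 0.2121/2.011 = 0.1055, so ω = 2 arcsin(0.1055) ≈ 12.1°.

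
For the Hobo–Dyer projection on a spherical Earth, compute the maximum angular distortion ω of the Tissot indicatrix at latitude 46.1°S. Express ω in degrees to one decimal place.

15.4°

The Hobo–Dyer projection is cylindrical equal-area with φ₀ = 37.5°. For cylindrical equal-area with standard parallel φ₀, h = cos φ / cos φ₀ and k = cos φ₀ / cos φ, so h·k = 1.
At 46.1°: h = 0.8740, k = 1.144; principal scales a = 1.144, b = 0.8740.
sin(ω/2) = (a − b)/(a + b) = 0.2701/2.018 = 0.1339, so ω = 2 arcsin(0.1339) ≈ 15.4°.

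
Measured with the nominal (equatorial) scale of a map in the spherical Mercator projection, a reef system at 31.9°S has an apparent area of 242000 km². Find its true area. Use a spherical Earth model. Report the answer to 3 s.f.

The Mercator projection is conformal; its linear scale factor is the same in every direction and equals sec φ = 1/cos φ.
Areal scale = k² = sec²φ = 1/cos²(31.9°) = 1/0.8490² = 1.387.
True area = apparent / (areal scale) = 242000 / 1.387 ≈ 174000 km².

174000 km²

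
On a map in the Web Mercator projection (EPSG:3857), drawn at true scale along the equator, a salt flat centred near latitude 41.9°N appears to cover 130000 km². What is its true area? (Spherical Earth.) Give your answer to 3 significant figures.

72000 km²

The Mercator projection is conformal; its linear scale factor is the same in every direction and equals sec φ = 1/cos φ.
Areal scale = k² = sec²φ = 1/cos²(41.9°) = 1/0.7443² = 1.805.
True area = apparent / (areal scale) = 130000 / 1.805 ≈ 72000 km².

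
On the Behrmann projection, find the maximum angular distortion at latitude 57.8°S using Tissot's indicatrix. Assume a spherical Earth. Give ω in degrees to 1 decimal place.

Behrmann is a cylindrical equal-area projection with standard parallels at ±30°. Cylindrical equal-area (φ₀ = 30°): h = cos φ / cos 30° along meridians, k = cos 30° / cos φ along parallels; h·k = 1.
At 57.8°: h = 0.6153, k = 1.625; principal scales a = 1.625, b = 0.6153.
sin(ω/2) = (a − b)/(a + b) = 1.010/2.241 = 0.4507, so ω = 2 arcsin(0.4507) ≈ 53.6°.

53.6°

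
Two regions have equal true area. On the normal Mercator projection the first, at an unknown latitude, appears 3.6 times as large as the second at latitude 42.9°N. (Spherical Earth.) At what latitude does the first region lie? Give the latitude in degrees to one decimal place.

For equal true areas on Mercator, apparent areas scale as sec²φ, so the ratio is cos²φ₂ / cos²φ₁.
cos²φ₂ / cos²φ₁ = 3.6  ⇒  cos φ₁ = cos 42.9° / √3.6 = 0.7325/1.897 = 0.3861.
φ₁ = arccos(0.3861) ≈ 67.3°.

67.3°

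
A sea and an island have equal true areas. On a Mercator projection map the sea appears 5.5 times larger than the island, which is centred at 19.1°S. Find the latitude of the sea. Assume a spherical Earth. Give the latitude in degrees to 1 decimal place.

On Mercator, (apparent₁)/(apparent₂) = sec²φ₁ / sec²φ₂ when true areas are equal.
cos²φ₂ / cos²φ₁ = 5.5  ⇒  cos φ₁ = cos 19.1° / √5.5 = 0.9449/2.345 = 0.4029.
φ₁ = arccos(0.4029) ≈ 66.2°.

66.2°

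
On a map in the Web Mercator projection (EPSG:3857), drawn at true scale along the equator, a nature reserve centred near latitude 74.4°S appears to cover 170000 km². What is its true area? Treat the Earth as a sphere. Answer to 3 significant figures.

12300 km²

The Mercator projection is conformal; its linear scale factor is the same in every direction and equals sec φ = 1/cos φ.
Areal scale = k² = sec²φ = 1/cos²(74.4°) = 1/0.2689² = 13.83.
True area = apparent / (areal scale) = 170000 / 13.83 ≈ 12300 km².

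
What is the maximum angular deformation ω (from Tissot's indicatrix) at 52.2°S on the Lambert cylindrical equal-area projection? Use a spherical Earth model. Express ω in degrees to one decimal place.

54.0°

The Lambert cylindrical equal-area projection is the cylindrical equal-area projection with its standard parallel at the equator (φ₀ = 0). Cylindrical equal-area (φ₀ = 0°): h = cos φ / cos 0° along meridians, k = cos 0° / cos φ along parallels; h·k = 1.
At 52.2°: h = 0.6129, k = 1.632; principal scales a = 1.632, b = 0.6129.
sin(ω/2) = (a − b)/(a + b) = 1.019/2.244 = 0.4539, so ω = 2 arcsin(0.4539) ≈ 54.0°.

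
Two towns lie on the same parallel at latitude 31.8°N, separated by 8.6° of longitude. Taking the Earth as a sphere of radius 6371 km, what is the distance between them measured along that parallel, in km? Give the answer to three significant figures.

813 km

Arc length along a parallel = R cos φ · Δλ (with Δλ in radians).
= 6371 × cos 31.8° × (8.6° × π/180) = 6371 × 0.8499 × 0.1501 ≈ 813 km.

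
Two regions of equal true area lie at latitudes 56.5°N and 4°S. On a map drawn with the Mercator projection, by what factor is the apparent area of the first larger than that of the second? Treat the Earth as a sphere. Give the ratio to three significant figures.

Mercator is conformal with k = sec φ, so areal scale = k² = sec²φ.
At 56.5°: sec²(56.5°) = 1/0.5519² = 3.283.
At 4°: sec²(4°) = 1/0.9976² = 1.005.
Ratio = 3.283/1.005 = cos²(4°)/cos²(56.5°) ≈ 3.27.

3.27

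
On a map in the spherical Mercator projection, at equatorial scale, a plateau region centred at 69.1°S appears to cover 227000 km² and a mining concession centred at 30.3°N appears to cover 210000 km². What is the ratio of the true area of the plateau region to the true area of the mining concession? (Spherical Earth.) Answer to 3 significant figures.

Mercator's areal exaggeration is sec²φ; hence true area = (apparent area) · cos²φ.
True area of plateau region: 227000 × cos²(69.1°) = 227000 × 0.1273 = 28890 km².
True area of mining concession: 210000 × cos²(30.3°) = 210000 × 0.7455 = 156500 km².
Ratio = 28890 / 156500 ≈ 0.185.

0.185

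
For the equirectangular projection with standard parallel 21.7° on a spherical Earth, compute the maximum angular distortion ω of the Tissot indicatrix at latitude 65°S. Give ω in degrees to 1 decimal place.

With standard parallel φ₀ = 21.7°, the equirectangular projection gives x = Rλ cos φ₀, y = Rφ, so h = 1 and k = cos 21.7° / cos φ.
At 65°: h = 1.000, k = 2.199; principal scales a = 2.199, b = 1.000.
sin(ω/2) = (a − b)/(a + b) = 1.199/3.199 = 0.3747, so ω = 2 arcsin(0.3747) ≈ 44.0°.

44.0°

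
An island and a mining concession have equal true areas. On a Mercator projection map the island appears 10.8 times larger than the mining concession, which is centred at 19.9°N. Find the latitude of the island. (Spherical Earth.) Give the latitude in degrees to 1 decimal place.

73.4°

For equal true areas on Mercator, apparent areas scale as sec²φ, so the ratio is cos²φ₂ / cos²φ₁.
cos²φ₂ / cos²φ₁ = 10.8  ⇒  cos φ₁ = cos 19.9° / √10.8 = 0.9403/3.286 = 0.2861.
φ₁ = arccos(0.2861) ≈ 73.4°.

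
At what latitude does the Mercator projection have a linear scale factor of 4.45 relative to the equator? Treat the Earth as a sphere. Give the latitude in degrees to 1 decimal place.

77.0°

Mercator scale is k = sec φ = 1/cos φ.
1/cos φ = 4.45  ⇒  cos φ = 0.2247  ⇒  φ = arccos(0.2247) ≈ 77.0°.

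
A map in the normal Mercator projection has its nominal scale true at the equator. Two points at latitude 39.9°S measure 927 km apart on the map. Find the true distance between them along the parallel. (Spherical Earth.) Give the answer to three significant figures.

For Mercator, h = k = sec φ (a conformal cylindrical projection has a single point scale, 1/cos φ).
Along the parallel at 39.9°, map distances are exaggerated by k = sec 39.9° = 1.304.
True distance = 927 / 1.304 = 927 × cos 39.9° ≈ 711 km.

711 km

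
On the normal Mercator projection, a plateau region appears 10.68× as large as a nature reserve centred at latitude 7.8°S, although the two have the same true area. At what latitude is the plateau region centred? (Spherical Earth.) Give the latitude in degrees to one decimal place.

72.4°

For equal true areas on Mercator, apparent areas scale as sec²φ, so the ratio is cos²φ₂ / cos²φ₁.
cos²φ₂ / cos²φ₁ = 10.68  ⇒  cos φ₁ = cos 7.8° / √10.68 = 0.9907/3.268 = 0.3032.
φ₁ = arccos(0.3032) ≈ 72.4°.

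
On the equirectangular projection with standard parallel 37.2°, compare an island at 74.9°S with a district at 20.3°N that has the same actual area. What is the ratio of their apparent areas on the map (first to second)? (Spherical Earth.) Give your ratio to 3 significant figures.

3.60

The equidistant cylindrical projection with φ₀ = 37.2° has h = 1 (meridians true) and k = cos φ₀ / cos φ along parallels.
Areal scale at 74.9°: h·k = 1.000 × 3.058 = 3.058.
Areal scale at 20.3°: h·k = 1.000 × 0.8493 = 0.8493.
Ratio = 3.058/0.8493 ≈ 3.60.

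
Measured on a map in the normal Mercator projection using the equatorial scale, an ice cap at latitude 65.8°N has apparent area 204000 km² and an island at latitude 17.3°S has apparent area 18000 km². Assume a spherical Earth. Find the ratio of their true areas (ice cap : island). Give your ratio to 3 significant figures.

2.09

On Mercator the areal scale is sec²φ, so true area = apparent × cos²φ.
True area of ice cap: 204000 × cos²(65.8°) = 204000 × 0.1680 = 34280 km².
True area of island: 18000 × cos²(17.3°) = 18000 × 0.9116 = 16410 km².
Ratio = 34280 / 16410 ≈ 2.09.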